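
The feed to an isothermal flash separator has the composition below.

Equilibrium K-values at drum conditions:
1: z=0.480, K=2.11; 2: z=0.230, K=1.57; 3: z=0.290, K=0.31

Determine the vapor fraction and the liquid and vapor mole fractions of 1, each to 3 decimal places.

Rachford–Rice: g(ψ) = Σ zᵢ(Kᵢ−1)/(1+ψ(Kᵢ−1)) = 0.
Check two-phase: ΣzᵢKᵢ = 1.464 > 1 and Σzᵢ/Kᵢ = 1.309 > 1, so g(0) = 0.464 > 0 and g(1) = -0.309 < 0.
Newton iteration, ψ⁰ = 0.49:
  ψ = 0.490: g = 0.1453, g' = -0.609 → ψ = 0.729
  ψ = 0.729: g = -0.0152, g' = -0.776 → ψ = 0.709
Converged at ψ = 0.709.
Compositions from xᵢ = zᵢ/(1+ψ(Kᵢ−1)), yᵢ = Kᵢxᵢ:
  1: x = 0.269, y = 0.567
  2: x = 0.164, y = 0.257
  3: x = 0.568, y = 0.176

ψ = 0.709, x_1 = 0.269, y_1 = 0.567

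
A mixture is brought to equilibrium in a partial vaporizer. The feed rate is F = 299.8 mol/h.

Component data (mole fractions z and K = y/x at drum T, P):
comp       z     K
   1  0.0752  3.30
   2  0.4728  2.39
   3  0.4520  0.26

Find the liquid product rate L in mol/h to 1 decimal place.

Newton–Raphson from ψ = 0.52:
  ψ = 0.5200: g = -0.08346, g' = -1.0443 → ψ = 0.4401
  ψ = 0.4401: g = -0.00229, g' = -0.9942 → ψ = 0.4378
Converged at ψ = 0.4378.
Then V = ψ·F = 0.4378·299.8 = 131.2 mol/h and L = F − V = 168.6 mol/h.

L = 168.6 mol/h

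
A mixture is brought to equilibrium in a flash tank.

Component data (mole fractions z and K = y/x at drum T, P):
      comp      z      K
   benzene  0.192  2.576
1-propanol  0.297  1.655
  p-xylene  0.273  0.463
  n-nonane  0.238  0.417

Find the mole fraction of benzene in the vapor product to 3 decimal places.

y_benzene = 0.320

Material balance + equilibrium reduce to Σ zᵢ(Kᵢ−1)/(1+β(Kᵢ−1)) = 0.
Feasibility: ΣzᵢKᵢ = 1.212, Σzᵢ/Kᵢ = 1.414 — both > 1, two phases present.
Newton iteration, β⁰ = 0.5:
  β = 0.500: g = -0.0805, g' = -0.530 → β = 0.348
  β = 0.348: g = -0.0006, g' = -0.530 → β = 0.347
Converged at β = 0.347.
Compositions from xᵢ = zᵢ/(1+β(Kᵢ−1)), yᵢ = Kᵢxᵢ:
  benzene: x = 0.124, y = 0.320
  1-propanol: x = 0.242, y = 0.401
  p-xylene: x = 0.336, y = 0.155
  n-nonane: x = 0.298, y = 0.124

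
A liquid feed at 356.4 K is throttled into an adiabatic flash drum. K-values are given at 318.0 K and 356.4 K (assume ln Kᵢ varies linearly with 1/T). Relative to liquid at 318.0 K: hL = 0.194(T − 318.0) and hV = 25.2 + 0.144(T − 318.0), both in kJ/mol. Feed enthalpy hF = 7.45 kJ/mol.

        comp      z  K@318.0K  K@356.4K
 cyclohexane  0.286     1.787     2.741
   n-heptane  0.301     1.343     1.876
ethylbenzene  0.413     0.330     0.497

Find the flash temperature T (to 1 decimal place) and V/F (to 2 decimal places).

Adiabatic flash: solve Rachford–Rice at each trial T, then check hF = ψ·hV(T) + (1−ψ)·hL(T).
  T = 318.0 K: K = (1.787, 1.343, 0.330), RR gives ψ = 0.130, H_out = 3.271 kJ/mol
  T = 356.4 K: K = (2.741, 1.876, 0.497), RR gives ψ = 0.829, H_out = 26.758 kJ/mol
  T = 337.2 K: K = (2.240, 1.602, 0.410), RR gives ψ = 0.524, H_out = 16.421 kJ/mol
  T = 327.6 K: K = (2.007, 1.471, 0.369), RR gives ψ = 0.350, H_out = 10.521 kJ/mol
  T = 322.8 K: K = (1.896, 1.406, 0.349), RR gives ψ = 0.248, H_out = 7.133 kJ/mol
  T = 325.2 K: K = (1.951, 1.438, 0.359), RR gives ψ = 0.301, H_out = 8.876 kJ/mol
Linear interpolation between T = 322.8 (H_out = 7.133) and T = 325.2 (H_out = 8.876) on hF = 7.45 gives T ≈ 323.2 K, at which ψ = 0.26.

T = 323.2 K, V/F = 0.26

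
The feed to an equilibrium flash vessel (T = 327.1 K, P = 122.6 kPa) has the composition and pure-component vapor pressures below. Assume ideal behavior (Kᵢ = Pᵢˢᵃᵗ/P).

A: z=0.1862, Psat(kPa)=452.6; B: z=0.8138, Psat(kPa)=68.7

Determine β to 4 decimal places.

β = 0.1212

Raoult's law: Kᵢ = Pᵢˢᵃᵗ/P = Pᵢˢᵃᵗ/122.6.
  K_A = 452.6/122.6 = 3.691680, K_B = 68.7/122.6 = 0.560359
Let β = V/F and solve Σ zᵢ(Kᵢ−1)/(1+β(Kᵢ−1)) = 0.
g(0) = ΣzᵢKᵢ − 1 = 0.1434 and g(1) = 1 − Σzᵢ/Kᵢ = -0.5027, so a root lies in (0, 1).
Binary case is linear: z₁(K₁−1)(1+β(K₂−1)) + z₂(K₂−1)(1+β(K₁−1)) = 0
⇒ β = [z₁(K₁−1)+z₂(K₂−1)] / [−(K₁−1)(K₂−1)] = 0.14341/1.18337 = 0.1212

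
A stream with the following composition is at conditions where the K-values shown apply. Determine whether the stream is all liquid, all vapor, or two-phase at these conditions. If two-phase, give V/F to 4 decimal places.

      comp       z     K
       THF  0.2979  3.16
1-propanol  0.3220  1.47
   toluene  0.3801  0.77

ΣzᵢKᵢ = 1.7074; Σzᵢ/Kᵢ = 0.8070.
Since Σzᵢ/Kᵢ < 1 the mixture is above its dew point — single vapor phase.

all vapor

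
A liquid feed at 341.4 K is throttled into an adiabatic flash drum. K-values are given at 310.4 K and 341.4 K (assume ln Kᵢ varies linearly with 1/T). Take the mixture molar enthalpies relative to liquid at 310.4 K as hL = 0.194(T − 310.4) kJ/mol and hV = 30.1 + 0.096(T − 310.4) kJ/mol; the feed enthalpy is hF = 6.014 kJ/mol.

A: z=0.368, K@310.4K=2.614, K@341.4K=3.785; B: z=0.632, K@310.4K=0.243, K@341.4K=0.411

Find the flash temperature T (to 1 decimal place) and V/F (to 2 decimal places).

T = 316.8 K, V/F = 0.16

Adiabatic flash: solve Rachford–Rice at each trial T, then check hF = ψ·hV(T) + (1−ψ)·hL(T).
  T = 310.4 K: K = (2.614, 0.243), RR gives ψ = 0.095, H_out = 2.846 kJ/mol
  T = 341.4 K: K = (3.785, 0.411), RR gives ψ = 0.398, H_out = 16.781 kJ/mol
  T = 325.9 K: K = (3.173, 0.320), RR gives ψ = 0.250, H_out = 10.163 kJ/mol
  T = 318.1 K: K = (2.885, 0.280), RR gives ψ = 0.176, H_out = 6.645 kJ/mol
  T = 314.2 K: K = (2.746, 0.261), RR gives ψ = 0.136, H_out = 4.773 kJ/mol
  T = 316.1 K: K = (2.813, 0.270), RR gives ψ = 0.155, H_out = 5.697 kJ/mol
Linear interpolation between T = 316.1 (H_out = 5.697) and T = 318.1 (H_out = 6.645) on hF = 6.014 gives T ≈ 316.8 K, at which ψ = 0.16.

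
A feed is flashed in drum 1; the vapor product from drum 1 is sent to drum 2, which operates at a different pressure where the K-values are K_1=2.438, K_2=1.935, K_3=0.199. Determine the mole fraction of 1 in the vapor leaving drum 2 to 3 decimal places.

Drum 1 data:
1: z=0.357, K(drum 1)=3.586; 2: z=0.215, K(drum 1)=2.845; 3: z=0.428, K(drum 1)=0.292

Drum 1:
Let ψ₁ = V/F and solve Σ zᵢ(Kᵢ−1)/(1+ψ₁(Kᵢ−1)) = 0.
Check two-phase: ΣzᵢKᵢ = 2.017 > 1 and Σzᵢ/Kᵢ = 1.641 > 1, so g(0) = 1.017 > 0 and g(1) = -0.641 < 0.
Newton–Raphson from ψ₁ = 0.5:
  ψ₁ = 0.500: g = 0.1399, g' = -1.166 → ψ₁ = 0.620
Converged at ψ₁ = 0.620.
Drum-1 compositions:
  1: x = 0.137, y = 0.492
  2: x = 0.100, y = 0.285
  3: x = 0.762, y = 0.223
Drum-2 feed = drum-1 vapor: z₂ = (0.4919, 0.2854, 0.2226).
Drum 2:
Material balance + equilibrium reduce to Σ zᵢ(Kᵢ−1)/(1+ψ₂(Kᵢ−1)) = 0.
Feasibility: ΣzᵢKᵢ = 1.796, Σzᵢ/Kᵢ = 1.468 — both > 1, two phases present.
Newton–Raphson from ψ₂ = 0.5:
  ψ₂ = 0.500: g = 0.2959, g' = -0.858 → ψ₂ = 0.845
  ψ₂ = 0.845: g = -0.0835, g' = -1.653 → ψ₂ = 0.795
  ψ₂ = 0.795: g = -0.0072, g' = -1.384 → ψ₂ = 0.789
Converged at ψ₂ = 0.789.
  1: x = 0.230, y = 0.562
  2: x = 0.164, y = 0.318
  3: x = 0.605, y = 0.120

y_1 (drum 2) = 0.562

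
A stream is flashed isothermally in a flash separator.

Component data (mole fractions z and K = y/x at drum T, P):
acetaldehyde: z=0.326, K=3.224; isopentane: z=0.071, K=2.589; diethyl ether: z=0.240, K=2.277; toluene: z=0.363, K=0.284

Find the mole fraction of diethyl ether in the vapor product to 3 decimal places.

Rachford–Rice: g(ψ) = Σ zᵢ(Kᵢ−1)/(1+ψ(Kᵢ−1)) = 0.
Feasibility: ΣzᵢKᵢ = 1.884, Σzᵢ/Kᵢ = 1.512 — both > 1, two phases present.
Iterate (Newton) starting at ψ = 0.5:
  ψ = 0.500: g = 0.1884, g' = -1.014 → ψ = 0.686
  ψ = 0.686: g = -0.0060, g' = -1.123 → ψ = 0.680
Converged at ψ = 0.680.
Compositions from xᵢ = zᵢ/(1+ψ(Kᵢ−1)), yᵢ = Kᵢxᵢ:
  acetaldehyde: x = 0.130, y = 0.418
  isopentane: x = 0.034, y = 0.088
  diethyl ether: x = 0.128, y = 0.292
  toluene: x = 0.708, y = 0.201

y_diethyl ether = 0.292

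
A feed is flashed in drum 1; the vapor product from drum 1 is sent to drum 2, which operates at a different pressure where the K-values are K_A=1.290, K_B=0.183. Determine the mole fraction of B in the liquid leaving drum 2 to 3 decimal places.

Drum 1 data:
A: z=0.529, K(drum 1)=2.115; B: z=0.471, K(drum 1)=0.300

x_B (drum 2) = 0.262

Drum 1:
Let ψ₁ = V/F and solve Σ zᵢ(Kᵢ−1)/(1+ψ₁(Kᵢ−1)) = 0.
Feasibility: ΣzᵢKᵢ = 1.260, Σzᵢ/Kᵢ = 1.820 — both > 1, two phases present.
Newton iteration, ψ₁⁰ = 0.5:
  ψ₁ = 0.500: g = -0.1285, g' = -0.817 → ψ₁ = 0.343
  ψ₁ = 0.343: g = -0.0070, g' = -0.744 → ψ₁ = 0.333
Converged at ψ₁ = 0.333.
Drum-1 compositions:
  A: x = 0.386, y = 0.816
  B: x = 0.614, y = 0.184
Drum-2 feed = drum-1 vapor: z₂ = (0.8157, 0.1843).
Drum 2:
Binary case is linear: z₁(K₁−1)(1+ψ₂(K₂−1)) + z₂(K₂−1)(1+ψ₂(K₁−1)) = 0
⇒ ψ₂ = [z₁(K₁−1)+z₂(K₂−1)] / [−(K₁−1)(K₂−1)] = 0.0860/0.2369 = 0.363
  A: x = 0.738, y = 0.952
  B: x = 0.262, y = 0.048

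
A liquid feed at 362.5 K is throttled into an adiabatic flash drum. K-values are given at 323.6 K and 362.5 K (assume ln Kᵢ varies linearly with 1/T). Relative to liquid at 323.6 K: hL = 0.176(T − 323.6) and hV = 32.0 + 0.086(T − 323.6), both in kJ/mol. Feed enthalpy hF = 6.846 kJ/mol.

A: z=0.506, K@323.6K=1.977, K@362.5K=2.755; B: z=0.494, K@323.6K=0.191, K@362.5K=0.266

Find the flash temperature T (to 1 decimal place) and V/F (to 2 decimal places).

Adiabatic flash: solve Rachford–Rice at each trial T, then check hF = ψ·hV(T) + (1−ψ)·hL(T).
  T = 323.6 K: K = (1.977, 0.191), RR gives ψ = 0.120, H_out = 3.835 kJ/mol
  T = 362.5 K: K = (2.755, 0.266), RR gives ψ = 0.408, H_out = 18.471 kJ/mol
  T = 343.1 K: K = (2.357, 0.228), RR gives ψ = 0.291, H_out = 12.235 kJ/mol
  T = 333.4 K: K = (2.165, 0.209), RR gives ψ = 0.216, H_out = 8.441 kJ/mol
  T = 328.5 K: K = (2.070, 0.200), RR gives ψ = 0.171, H_out = 6.258 kJ/mol
  T = 330.9 K: K = (2.117, 0.204), RR gives ψ = 0.194, H_out = 7.353 kJ/mol
Linear interpolation between T = 328.5 (H_out = 6.258) and T = 330.9 (H_out = 7.353) on hF = 6.846 gives T ≈ 329.8 K, at which ψ = 0.18.

T = 329.8 K, V/F = 0.18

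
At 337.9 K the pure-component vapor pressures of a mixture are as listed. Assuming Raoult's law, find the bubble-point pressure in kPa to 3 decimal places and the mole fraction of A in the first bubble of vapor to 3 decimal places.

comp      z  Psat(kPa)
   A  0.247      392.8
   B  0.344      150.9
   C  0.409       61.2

At the bubble point ψ → 0, so ΣzᵢKᵢ = 1 with Kᵢ = Pᵢˢᵃᵗ/P ⇒ P = ΣzᵢPᵢˢᵃᵗ.
P = 0.247·392.8 + 0.344·150.9 + 0.409·61.2 = 173.962 kPa
yᵢ = zᵢPᵢˢᵃᵗ/P ⇒ y_A = 0.247·392.8/173.962 = 0.558

Pbub = 173.962 kPa, y_A = 0.558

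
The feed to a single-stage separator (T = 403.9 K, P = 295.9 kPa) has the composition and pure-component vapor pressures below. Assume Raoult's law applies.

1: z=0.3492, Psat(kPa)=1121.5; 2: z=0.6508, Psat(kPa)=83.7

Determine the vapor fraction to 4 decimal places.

ψ = 0.2537

Raoult's law: Kᵢ = Pᵢˢᵃᵗ/P = Pᵢˢᵃᵗ/295.9.
  K_1 = 1121.5/295.9 = 3.790132, K_2 = 83.7/295.9 = 0.282866
Let ψ = V/F and solve Σ zᵢ(Kᵢ−1)/(1+ψ(Kᵢ−1)) = 0.
g(0) = ΣzᵢKᵢ − 1 = 0.5076 and g(1) = 1 − Σzᵢ/Kᵢ = -1.3929, so a root lies in (0, 1).
Newton–Raphson from ψ = 0.5:
  ψ = 0.5000: g = -0.32081, g' = -1.2874 → ψ = 0.2508
  ψ = 0.2508: g = 0.00413, g' = -1.4385 → ψ = 0.2537
Converged at ψ = 0.2537.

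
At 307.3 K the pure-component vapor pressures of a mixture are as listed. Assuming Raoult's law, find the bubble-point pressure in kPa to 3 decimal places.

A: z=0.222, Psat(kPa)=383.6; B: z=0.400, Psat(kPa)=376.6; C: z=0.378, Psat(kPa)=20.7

At the bubble point ψ → 0, so ΣzᵢKᵢ = 1 with Kᵢ = Pᵢˢᵃᵗ/P ⇒ P = ΣzᵢPᵢˢᵃᵗ.
P = 0.222·383.6 + 0.400·376.6 + 0.378·20.7 = 243.624 kPa

Pbub = 243.624 kPa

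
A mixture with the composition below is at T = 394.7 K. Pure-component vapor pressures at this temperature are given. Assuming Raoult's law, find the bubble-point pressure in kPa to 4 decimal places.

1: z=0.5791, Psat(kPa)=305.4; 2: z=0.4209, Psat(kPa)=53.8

Pbub = 199.5016 kPa

At the bubble point ψ → 0, so ΣzᵢKᵢ = 1 with Kᵢ = Pᵢˢᵃᵗ/P ⇒ P = ΣzᵢPᵢˢᵃᵗ.
P = 0.5791·305.4 + 0.4209·53.8 = 199.5016 kPa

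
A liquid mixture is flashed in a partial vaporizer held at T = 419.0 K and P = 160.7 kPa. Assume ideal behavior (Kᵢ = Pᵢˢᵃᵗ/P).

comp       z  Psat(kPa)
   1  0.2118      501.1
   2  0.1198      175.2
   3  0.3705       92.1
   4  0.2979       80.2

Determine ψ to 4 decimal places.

Raoult's law: Kᵢ = Pᵢˢᵃᵗ/P = Pᵢˢᵃᵗ/160.7.
  K_1 = 501.1/160.7 = 3.118233, K_2 = 175.2/160.7 = 1.090230, K_3 = 92.1/160.7 = 0.573118, K_4 = 80.2/160.7 = 0.499067
Material balance + equilibrium reduce to Σ zᵢ(Kᵢ−1)/(1+ψ(Kᵢ−1)) = 0.
g(0) = ΣzᵢKᵢ − 1 = 0.1521 and g(1) = 1 − Σzᵢ/Kᵢ = -0.4212, so a root lies in (0, 1).
Newton iteration, ψ⁰ = 0.67:
  ψ = 0.6700: g = -0.25049, g' = -0.4650 → ψ = 0.1314
  ψ = 0.1314: g = 0.03436, g' = -0.7440 → ψ = 0.1776
  ψ = 0.1776: g = 0.00174, g' = -0.6719 → ψ = 0.1801
Converged at ψ = 0.1801.

ψ = 0.1801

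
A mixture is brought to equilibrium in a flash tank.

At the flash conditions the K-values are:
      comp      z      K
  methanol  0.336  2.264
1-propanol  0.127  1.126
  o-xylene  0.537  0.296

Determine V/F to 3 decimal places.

V/F = 0.081

Rachford–Rice: g(V/F) = Σ zᵢ(Kᵢ−1)/(1+V/F(Kᵢ−1)) = 0.
Check two-phase: ΣzᵢKᵢ = 1.063 > 1 and Σzᵢ/Kᵢ = 2.075 > 1, so g(0) = 0.063 > 0 and g(1) = -1.075 < 0.
Newton iteration, V/F⁰ = 0.39:
  V/F = 0.390: g = -0.2214, g' = -0.748 → V/F = 0.094
  V/F = 0.094: g = -0.0095, g' = -0.736 → V/F = 0.081
Converged at V/F = 0.081.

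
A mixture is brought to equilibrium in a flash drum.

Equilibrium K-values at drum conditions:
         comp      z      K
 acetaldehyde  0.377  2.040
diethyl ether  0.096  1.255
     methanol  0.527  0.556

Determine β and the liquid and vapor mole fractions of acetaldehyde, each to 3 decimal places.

Newton–Raphson from β = 0.5:
  β = 0.500: g = -0.0211, g' = -0.353 → β = 0.440
  β = 0.440: g = 0.0001, g' = -0.357 → β = 0.441
Converged at β = 0.441.
Compositions from xᵢ = zᵢ/(1+β(Kᵢ−1)), yᵢ = Kᵢxᵢ:
  acetaldehyde: x = 0.259, y = 0.527
  diethyl ether: x = 0.086, y = 0.108
  methanol: x = 0.655, y = 0.364

β = 0.441, x_acetaldehyde = 0.259, y_acetaldehyde = 0.527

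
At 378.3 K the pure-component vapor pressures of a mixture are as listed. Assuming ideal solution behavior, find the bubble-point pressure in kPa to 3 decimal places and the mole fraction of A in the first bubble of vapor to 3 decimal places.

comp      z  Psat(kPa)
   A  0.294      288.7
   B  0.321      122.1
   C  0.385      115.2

Pbub = 168.424 kPa, y_A = 0.504

At the bubble point ψ → 0, so ΣzᵢKᵢ = 1 with Kᵢ = Pᵢˢᵃᵗ/P ⇒ P = ΣzᵢPᵢˢᵃᵗ.
P = 0.294·288.7 + 0.321·122.1 + 0.385·115.2 = 168.424 kPa
yᵢ = zᵢPᵢˢᵃᵗ/P ⇒ y_A = 0.294·288.7/168.424 = 0.504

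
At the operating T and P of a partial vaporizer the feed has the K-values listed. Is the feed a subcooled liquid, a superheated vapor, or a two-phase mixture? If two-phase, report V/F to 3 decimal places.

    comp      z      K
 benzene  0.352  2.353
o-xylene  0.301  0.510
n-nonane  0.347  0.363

ΣzᵢKᵢ = 1.108; Σzᵢ/Kᵢ = 1.696.
Both exceed 1, so a two-phase solution exists.
Let ψ = V/F and solve Σ zᵢ(Kᵢ−1)/(1+ψ(Kᵢ−1)) = 0.
Newton iteration, ψ⁰ = 0.65:
  ψ = 0.650: g = -0.3402, g' = -0.748 → ψ = 0.195
  ψ = 0.195: g = -0.0388, g' = -0.675 → ψ = 0.138
  ψ = 0.138: g = 0.0009, g' = -0.710 → ψ = 0.139
Converged at ψ = 0.139.

two-phase, V/F = 0.139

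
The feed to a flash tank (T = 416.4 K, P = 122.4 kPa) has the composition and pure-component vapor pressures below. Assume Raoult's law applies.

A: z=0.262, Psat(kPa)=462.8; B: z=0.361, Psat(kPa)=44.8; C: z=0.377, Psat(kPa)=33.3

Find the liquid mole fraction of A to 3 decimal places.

x_A = 0.197

Raoult's law: Kᵢ = Pᵢˢᵃᵗ/P = Pᵢˢᵃᵗ/122.4.
  K_A = 462.8/122.4 = 3.78105, K_B = 44.8/122.4 = 0.36601, K_C = 33.3/122.4 = 0.27206
Newton–Raphson from ψ = 0.5:
  ψ = 0.500: g = -0.4618, g' = -1.159 → ψ = 0.102
  ψ = 0.102: g = 0.0269, g' = -1.630 → ψ = 0.118
  ψ = 0.118: g = 0.0006, g' = -1.556 → ψ = 0.119
Converged at ψ = 0.119.
Compositions from xᵢ = zᵢ/(1+ψ(Kᵢ−1)), yᵢ = Kᵢxᵢ:
  A: x = 0.197, y = 0.745
  B: x = 0.390, y = 0.143
  C: x = 0.413, y = 0.112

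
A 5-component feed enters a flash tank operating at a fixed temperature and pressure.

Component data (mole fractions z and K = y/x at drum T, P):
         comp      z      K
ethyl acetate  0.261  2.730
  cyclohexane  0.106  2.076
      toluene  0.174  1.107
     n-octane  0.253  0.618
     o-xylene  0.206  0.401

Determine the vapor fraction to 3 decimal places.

Rachford–Rice: g(ψ) = Σ zᵢ(Kᵢ−1)/(1+ψ(Kᵢ−1)) = 0.
Feasibility: ΣzᵢKᵢ = 1.364, Σzᵢ/Kᵢ = 1.227 — both > 1, two phases present.
Newton–Raphson from ψ = 0.5:
  ψ = 0.500: g = 0.0383, g' = -0.485 → ψ = 0.579
  ψ = 0.579: g = 0.0004, g' = -0.477 → ψ = 0.580
Converged at ψ = 0.580.

ψ = 0.580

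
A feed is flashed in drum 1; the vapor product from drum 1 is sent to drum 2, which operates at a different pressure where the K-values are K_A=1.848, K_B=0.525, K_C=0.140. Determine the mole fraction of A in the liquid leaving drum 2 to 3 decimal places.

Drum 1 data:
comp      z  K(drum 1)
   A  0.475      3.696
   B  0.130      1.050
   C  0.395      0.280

Drum 1:
Rachford–Rice: g(ψ₁) = Σ zᵢ(Kᵢ−1)/(1+ψ₁(Kᵢ−1)) = 0.
Feasibility: ΣzᵢKᵢ = 2.003, Σzᵢ/Kᵢ = 1.663 — both > 1, two phases present.
Iterate (Newton) starting at ψ₁ = 0.64:
  ψ₁ = 0.640: g = -0.0513, g' = -1.169 → ψ₁ = 0.596
  ψ₁ = 0.596: g = -0.0008, g' = -1.137 → ψ₁ = 0.595
Converged at ψ₁ = 0.595.
Drum-1 compositions:
  A: x = 0.182, y = 0.674
  B: x = 0.126, y = 0.133
  C: x = 0.691, y = 0.194
Drum-2 feed = drum-1 vapor: z₂ = (0.6738, 0.1326, 0.1936).
Drum 2:
Newton iteration, ψ₂⁰ = 0.34:
  ψ₂ = 0.340: g = 0.1331, g' = -0.620 → ψ₂ = 0.555
  ψ₂ = 0.555: g = -0.0152, g' = -0.803 → ψ₂ = 0.536
  ψ₂ = 0.536: g = -0.0003, g' = -0.775 → ψ₂ = 0.535
Converged at ψ₂ = 0.535.
  A: x = 0.463, y = 0.856
  B: x = 0.178, y = 0.093
  C: x = 0.359, y = 0.050

x_A (drum 2) = 0.463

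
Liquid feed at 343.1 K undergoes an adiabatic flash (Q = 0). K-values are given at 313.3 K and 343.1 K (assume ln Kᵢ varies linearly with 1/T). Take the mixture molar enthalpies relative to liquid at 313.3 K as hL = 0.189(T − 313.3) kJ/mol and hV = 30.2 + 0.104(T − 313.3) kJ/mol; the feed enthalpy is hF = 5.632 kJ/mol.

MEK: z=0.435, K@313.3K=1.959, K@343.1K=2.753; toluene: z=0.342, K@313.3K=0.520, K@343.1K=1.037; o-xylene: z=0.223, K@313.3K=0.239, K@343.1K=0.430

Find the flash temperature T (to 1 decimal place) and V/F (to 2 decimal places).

Adiabatic flash: solve Rachford–Rice at each trial T, then check hF = ψ·hV(T) + (1−ψ)·hL(T).
  T = 313.3 K: K = (1.959, 0.520, 0.239), RR gives ψ = 0.143, H_out = 4.328 kJ/mol
  T = 343.1 K: K = (2.753, 1.037, 0.430), RR gives ψ = 0.989, H_out = 32.985 kJ/mol
  T = 328.2 K: K = (2.340, 0.746, 0.325), RR gives ψ = 0.541, H_out = 18.472 kJ/mol
  T = 320.8 K: K = (2.147, 0.626, 0.280), RR gives ψ = 0.340, H_out = 11.460 kJ/mol
  T = 317.1 K: K = (2.053, 0.572, 0.259), RR gives ψ = 0.243, H_out = 7.974 kJ/mol
  T = 315.2 K: K = (2.006, 0.546, 0.249), RR gives ψ = 0.193, H_out = 6.164 kJ/mol
Linear interpolation between T = 313.3 (H_out = 4.328) and T = 315.2 (H_out = 6.164) on hF = 5.632 gives T ≈ 314.6 K, at which ψ = 0.18.

T = 314.6 K, V/F = 0.18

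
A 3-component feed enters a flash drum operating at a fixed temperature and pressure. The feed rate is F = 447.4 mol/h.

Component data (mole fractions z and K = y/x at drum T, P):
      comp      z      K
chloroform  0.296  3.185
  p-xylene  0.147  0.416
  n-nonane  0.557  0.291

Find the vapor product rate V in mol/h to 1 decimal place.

Let β = V/F and solve Σ zᵢ(Kᵢ−1)/(1+β(Kᵢ−1)) = 0.
g(0) = ΣzᵢKᵢ − 1 = 0.166 and g(1) = 1 − Σzᵢ/Kᵢ = -1.360, so a root lies in (0, 1).
Newton iteration, β⁰ = 0.5:
  β = 0.500: g = -0.4240, g' = -1.095 → β = 0.113
  β = 0.113: g = -0.0022, g' = -1.298 → β = 0.111
Converged at β = 0.111.
Then V = β·F = 0.1111·447.4 = 49.7 mol/h and L = F − V = 397.7 mol/h.

V = 49.7 mol/h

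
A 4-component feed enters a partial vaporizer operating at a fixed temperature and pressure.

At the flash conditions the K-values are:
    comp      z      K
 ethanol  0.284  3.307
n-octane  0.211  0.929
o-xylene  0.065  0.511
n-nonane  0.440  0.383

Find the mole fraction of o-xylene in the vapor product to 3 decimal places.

Material balance + equilibrium reduce to Σ zᵢ(Kᵢ−1)/(1+ψ(Kᵢ−1)) = 0.
Check two-phase: ΣzᵢKᵢ = 1.337 > 1 and Σzᵢ/Kᵢ = 1.589 > 1, so g(0) = 0.337 > 0 and g(1) = -0.589 < 0.
Iterate (Newton) starting at ψ = 0.5:
  ψ = 0.500: g = -0.1460, g' = -0.705 → ψ = 0.293
  ψ = 0.293: g = 0.0073, g' = -0.810 → ψ = 0.302
Converged at ψ = 0.302.
Compositions from xᵢ = zᵢ/(1+ψ(Kᵢ−1)), yᵢ = Kᵢxᵢ:
  ethanol: x = 0.167, y = 0.554
  n-octane: x = 0.216, y = 0.200
  o-xylene: x = 0.076, y = 0.039
  n-nonane: x = 0.541, y = 0.207

y_o-xylene = 0.039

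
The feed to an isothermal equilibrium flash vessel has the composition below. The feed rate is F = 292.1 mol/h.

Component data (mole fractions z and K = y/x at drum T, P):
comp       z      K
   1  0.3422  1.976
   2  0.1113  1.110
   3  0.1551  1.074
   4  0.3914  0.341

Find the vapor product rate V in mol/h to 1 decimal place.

Material balance + equilibrium reduce to Σ zᵢ(Kᵢ−1)/(1+ψ(Kᵢ−1)) = 0.
Feasibility: ΣzᵢKᵢ = 1.0998, Σzᵢ/Kᵢ = 1.5657 — both > 1, two phases present.
Newton iteration, ψ⁰ = 0.5:
  ψ = 0.5000: g = -0.13756, g' = -0.5273 → ψ = 0.2391
  ψ = 0.2391: g = -0.01219, g' = -0.4559 → ψ = 0.2124
Converged at ψ = 0.2124.
Then V = ψ·F = 0.2124·292.1 = 62.0 mol/h and L = F − V = 230.1 mol/h.

V = 62.0 mol/h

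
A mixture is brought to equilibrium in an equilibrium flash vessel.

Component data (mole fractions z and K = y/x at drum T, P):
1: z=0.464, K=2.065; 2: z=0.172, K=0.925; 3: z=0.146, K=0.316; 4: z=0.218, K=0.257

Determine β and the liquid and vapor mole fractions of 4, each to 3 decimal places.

β = 0.344, x_4 = 0.293, y_4 = 0.075

Newton–Raphson from β = 0.5:
  β = 0.500: g = -0.1004, g' = -0.688 → β = 0.354
  β = 0.354: g = -0.0059, g' = -0.619 → β = 0.344
Converged at β = 0.344.
Compositions from xᵢ = zᵢ/(1+β(Kᵢ−1)), yᵢ = Kᵢxᵢ:
  1: x = 0.339, y = 0.701
  2: x = 0.177, y = 0.163
  3: x = 0.191, y = 0.060
  4: x = 0.293, y = 0.075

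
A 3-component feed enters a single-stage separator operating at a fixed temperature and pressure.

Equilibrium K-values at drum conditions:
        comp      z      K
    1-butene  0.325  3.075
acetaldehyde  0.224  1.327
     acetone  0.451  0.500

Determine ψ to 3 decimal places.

Let ψ = V/F and solve Σ zᵢ(Kᵢ−1)/(1+ψ(Kᵢ−1)) = 0.
Feasibility: ΣzᵢKᵢ = 1.522, Σzᵢ/Kᵢ = 1.176 — both > 1, two phases present.
Newton iteration, ψ⁰ = 0.5:
  ψ = 0.500: g = 0.0933, g' = -0.555 → ψ = 0.668
  ψ = 0.668: g = 0.0042, g' = -0.516 → ψ = 0.676
Converged at ψ = 0.676.

ψ = 0.676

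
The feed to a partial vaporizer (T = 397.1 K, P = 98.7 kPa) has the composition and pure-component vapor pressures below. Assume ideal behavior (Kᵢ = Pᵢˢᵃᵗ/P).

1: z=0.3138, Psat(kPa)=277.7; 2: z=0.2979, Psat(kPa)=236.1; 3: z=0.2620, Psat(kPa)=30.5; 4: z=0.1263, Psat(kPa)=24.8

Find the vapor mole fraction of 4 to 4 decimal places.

Raoult's law: Kᵢ = Pᵢˢᵃᵗ/P = Pᵢˢᵃᵗ/98.7.
  K_1 = 277.7/98.7 = 2.813576, K_2 = 236.1/98.7 = 2.392097, K_3 = 30.5/98.7 = 0.309017, K_4 = 24.8/98.7 = 0.251266
Material balance + equilibrium reduce to Σ zᵢ(Kᵢ−1)/(1+ψ(Kᵢ−1)) = 0.
g(0) = ΣzᵢKᵢ − 1 = 0.7082 and g(1) = 1 − Σzᵢ/Kᵢ = -0.5866, so a root lies in (0, 1).
Newton–Raphson from ψ = 0.5:
  ψ = 0.5000: g = 0.11522, g' = -0.9575 → ψ = 0.6203
  ψ = 0.6203: g = -0.00310, g' = -1.0249 → ψ = 0.6173
Converged at ψ = 0.6173.
Compositions from xᵢ = zᵢ/(1+ψ(Kᵢ−1)), yᵢ = Kᵢxᵢ:
  1: x = 0.1481, y = 0.4166
  2: x = 0.1602, y = 0.3833
  3: x = 0.4569, y = 0.1412
  4: x = 0.2348, y = 0.0590

y_4 = 0.0590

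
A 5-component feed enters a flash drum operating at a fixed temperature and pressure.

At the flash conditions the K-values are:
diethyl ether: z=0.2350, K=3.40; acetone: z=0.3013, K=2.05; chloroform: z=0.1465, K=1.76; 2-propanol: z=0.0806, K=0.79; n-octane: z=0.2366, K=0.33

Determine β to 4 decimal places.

β = 0.8859

Material balance + equilibrium reduce to Σ zᵢ(Kᵢ−1)/(1+β(Kᵢ−1)) = 0.
Check two-phase: ΣzᵢKᵢ = 1.8163 > 1 and Σzᵢ/Kᵢ = 1.1183 > 1, so g(0) = 0.8163 > 0 and g(1) = -0.1183 < 0.
Newton–Raphson from β = 0.57:
  β = 0.5700: g = 0.23808, g' = -0.6952 → β = 0.9125
  β = 0.9125: g = -0.02471, g' = -0.9578 → β = 0.8867
  β = 0.8867: g = -0.00066, g' = -0.9076 → β = 0.8859
Converged at β = 0.8859.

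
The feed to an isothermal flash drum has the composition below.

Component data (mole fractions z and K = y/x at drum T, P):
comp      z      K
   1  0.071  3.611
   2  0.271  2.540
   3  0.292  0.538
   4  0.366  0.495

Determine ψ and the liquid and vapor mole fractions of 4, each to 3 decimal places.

Rachford–Rice: g(ψ) = Σ zᵢ(Kᵢ−1)/(1+ψ(Kᵢ−1)) = 0.
g(0) = ΣzᵢKᵢ − 1 = 0.283 and g(1) = 1 − Σzᵢ/Kᵢ = -0.408, so a root lies in (0, 1).
Newton iteration, ψ⁰ = 0.5:
  ψ = 0.500: g = -0.1065, g' = -0.569 → ψ = 0.313
  ψ = 0.313: g = 0.0066, g' = -0.656 → ψ = 0.323
Converged at ψ = 0.323.
Compositions from xᵢ = zᵢ/(1+ψ(Kᵢ−1)), yᵢ = Kᵢxᵢ:
  1: x = 0.039, y = 0.139
  2: x = 0.181, y = 0.460
  3: x = 0.343, y = 0.185
  4: x = 0.437, y = 0.216

ψ = 0.323, x_4 = 0.437, y_4 = 0.216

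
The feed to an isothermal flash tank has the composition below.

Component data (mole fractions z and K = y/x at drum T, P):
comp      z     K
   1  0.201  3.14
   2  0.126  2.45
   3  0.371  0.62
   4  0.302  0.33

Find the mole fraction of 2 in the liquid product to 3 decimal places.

Rachford–Rice: g(ψ) = Σ zᵢ(Kᵢ−1)/(1+ψ(Kᵢ−1)) = 0.
Feasibility: ΣzᵢKᵢ = 1.270, Σzᵢ/Kᵢ = 1.629 — both > 1, two phases present.
Iterate (Newton) starting at ψ = 0.5:
  ψ = 0.500: g = -0.1646, g' = -0.692 → ψ = 0.262
  ψ = 0.262: g = 0.0059, g' = -0.782 → ψ = 0.270
Converged at ψ = 0.270.
Compositions from xᵢ = zᵢ/(1+ψ(Kᵢ−1)), yᵢ = Kᵢxᵢ:
  1: x = 0.127, y = 0.400
  2: x = 0.091, y = 0.222
  3: x = 0.413, y = 0.256
  4: x = 0.369, y = 0.122

x_2 = 0.091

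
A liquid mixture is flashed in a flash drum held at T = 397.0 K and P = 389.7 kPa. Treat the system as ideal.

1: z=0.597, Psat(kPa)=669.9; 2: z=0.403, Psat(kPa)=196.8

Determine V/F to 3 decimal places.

Raoult's law: Kᵢ = Pᵢˢᵃᵗ/P = Pᵢˢᵃᵗ/389.7.
  K_1 = 669.9/389.7 = 1.71901, K_2 = 196.8/389.7 = 0.50500
Material balance + equilibrium reduce to Σ zᵢ(Kᵢ−1)/(1+V/F(Kᵢ−1)) = 0.
Feasibility: ΣzᵢKᵢ = 1.230, Σzᵢ/Kᵢ = 1.145 — both > 1, two phases present.
Newton–Raphson from V/F = 0.5:
  V/F = 0.500: g = 0.0506, g' = -0.341 → V/F = 0.648
  V/F = 0.648: g = -0.0010, g' = -0.358 → V/F = 0.646
Converged at V/F = 0.646.

V/F = 0.646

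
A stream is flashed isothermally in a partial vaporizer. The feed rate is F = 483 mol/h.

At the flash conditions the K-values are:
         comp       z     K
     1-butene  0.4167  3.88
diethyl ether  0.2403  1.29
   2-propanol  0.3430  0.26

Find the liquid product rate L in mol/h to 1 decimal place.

L = 174.4 mol/h

Newton iteration, ψ⁰ = 0.5:
  ψ = 0.5000: g = 0.14982, g' = -1.0692 → ψ = 0.6401
  ψ = 0.6401: g = -0.00145, g' = -1.1199 → ψ = 0.6388
Converged at ψ = 0.6388.
Then V = ψ·F = 0.6388·483 = 308.6 mol/h and L = F − V = 174.4 mol/h.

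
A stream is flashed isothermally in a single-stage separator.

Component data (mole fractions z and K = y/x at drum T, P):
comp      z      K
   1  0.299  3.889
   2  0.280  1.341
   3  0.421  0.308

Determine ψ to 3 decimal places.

ψ = 0.488

Rachford–Rice: g(ψ) = Σ zᵢ(Kᵢ−1)/(1+ψ(Kᵢ−1)) = 0.
Feasibility: ΣzᵢKᵢ = 1.668, Σzᵢ/Kᵢ = 1.653 — both > 1, two phases present.
Newton–Raphson from ψ = 0.67:
  ψ = 0.670: g = -0.1712, g' = -1.012 → ψ = 0.501
  ψ = 0.501: g = -0.0113, g' = -0.913 → ψ = 0.488
Converged at ψ = 0.488.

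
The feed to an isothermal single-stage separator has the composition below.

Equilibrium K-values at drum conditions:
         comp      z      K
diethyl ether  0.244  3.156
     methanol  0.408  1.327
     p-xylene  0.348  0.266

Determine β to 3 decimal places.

β = 0.453

Material balance + equilibrium reduce to Σ zᵢ(Kᵢ−1)/(1+β(Kᵢ−1)) = 0.
Check two-phase: ΣzᵢKᵢ = 1.404 > 1 and Σzᵢ/Kᵢ = 1.693 > 1, so g(0) = 0.404 > 0 and g(1) = -0.693 < 0.
Newton–Raphson from β = 0.5:
  β = 0.500: g = -0.0357, g' = -0.763 → β = 0.453
Converged at β = 0.453.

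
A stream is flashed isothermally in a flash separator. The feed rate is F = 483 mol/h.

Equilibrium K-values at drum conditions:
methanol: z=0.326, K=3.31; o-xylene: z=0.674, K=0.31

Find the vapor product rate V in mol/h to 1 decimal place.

V = 87.3 mol/h

Binary case is linear: z₁(K₁−1)(1+V/F(K₂−1)) + z₂(K₂−1)(1+V/F(K₁−1)) = 0
⇒ V/F = [z₁(K₁−1)+z₂(K₂−1)] / [−(K₁−1)(K₂−1)] = 0.2880/1.5939 = 0.181
Then V = V/F·F = 0.1807·483 = 87.3 mol/h and L = F − V = 395.7 mol/h.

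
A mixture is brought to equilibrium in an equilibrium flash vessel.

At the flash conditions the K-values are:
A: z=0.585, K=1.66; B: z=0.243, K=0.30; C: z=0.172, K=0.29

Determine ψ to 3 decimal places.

Material balance + equilibrium reduce to Σ zᵢ(Kᵢ−1)/(1+ψ(Kᵢ−1)) = 0.
Feasibility: ΣzᵢKᵢ = 1.094, Σzᵢ/Kᵢ = 1.756 — both > 1, two phases present.
Newton iteration, ψ⁰ = 0.5:
  ψ = 0.500: g = -0.1607, g' = -0.634 → ψ = 0.247
  ψ = 0.247: g = -0.0216, g' = -0.490 → ψ = 0.203
  ψ = 0.203: g = -0.0003, g' = -0.478 → ψ = 0.202
Converged at ψ = 0.202.

ψ = 0.202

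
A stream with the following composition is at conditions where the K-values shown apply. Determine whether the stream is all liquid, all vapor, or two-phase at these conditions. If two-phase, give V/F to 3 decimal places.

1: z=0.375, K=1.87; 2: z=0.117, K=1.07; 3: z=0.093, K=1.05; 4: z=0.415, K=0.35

ΣzᵢKᵢ = 1.069; Σzᵢ/Kᵢ = 1.584.
Both exceed 1, so a two-phase solution exists.
Iterate (Newton) starting at ψ = 0.34:
  ψ = 0.340: g = -0.0819, g' = -0.459 → ψ = 0.161
  ψ = 0.161: g = -0.0026, g' = -0.438 → ψ = 0.156
Converged at ψ = 0.156.

two-phase, V/F = 0.156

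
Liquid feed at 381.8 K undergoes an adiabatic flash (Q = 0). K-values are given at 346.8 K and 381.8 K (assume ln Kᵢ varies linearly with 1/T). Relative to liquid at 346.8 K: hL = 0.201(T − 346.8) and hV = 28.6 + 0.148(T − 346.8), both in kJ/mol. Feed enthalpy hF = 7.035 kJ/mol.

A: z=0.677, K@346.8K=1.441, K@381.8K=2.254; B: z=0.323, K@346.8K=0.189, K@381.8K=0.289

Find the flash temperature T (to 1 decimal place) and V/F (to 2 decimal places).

T = 350.5 K, V/F = 0.22

Adiabatic flash: solve Rachford–Rice at each trial T, then check hF = ψ·hV(T) + (1−ψ)·hL(T).
  T = 346.8 K: K = (1.441, 0.189), RR gives ψ = 0.102, H_out = 2.927 kJ/mol
  T = 381.8 K: K = (2.254, 0.289), RR gives ψ = 0.695, H_out = 25.612 kJ/mol
  T = 364.3 K: K = (1.822, 0.236), RR gives ψ = 0.493, H_out = 17.164 kJ/mol
  T = 355.6 K: K = (1.626, 0.212), RR gives ψ = 0.343, H_out = 11.421 kJ/mol
  T = 351.2 K: K = (1.532, 0.200), RR gives ψ = 0.239, H_out = 7.671 kJ/mol
  T = 349.0 K: K = (1.486, 0.195), RR gives ψ = 0.176, H_out = 5.455 kJ/mol
  T = 350.1 K: K = (1.509, 0.197), RR gives ψ = 0.209, H_out = 6.597 kJ/mol
Linear interpolation between T = 350.1 (H_out = 6.597) and T = 351.2 (H_out = 7.671) on hF = 7.035 gives T ≈ 350.5 K, at which ψ = 0.22.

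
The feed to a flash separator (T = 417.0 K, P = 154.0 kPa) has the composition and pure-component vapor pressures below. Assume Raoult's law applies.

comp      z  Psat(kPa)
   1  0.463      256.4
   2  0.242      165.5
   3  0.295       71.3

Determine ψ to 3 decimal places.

ψ = 0.612

Raoult's law: Kᵢ = Pᵢˢᵃᵗ/P = Pᵢˢᵃᵗ/154.0.
  K_1 = 256.4/154.0 = 1.66494, K_2 = 165.5/154.0 = 1.07468, K_3 = 71.3/154.0 = 0.46299
Newton iteration, ψ⁰ = 0.5:
  ψ = 0.500: g = 0.0319, g' = -0.276 → ψ = 0.616
  ψ = 0.616: g = -0.0010, g' = -0.294 → ψ = 0.612
Converged at ψ = 0.612.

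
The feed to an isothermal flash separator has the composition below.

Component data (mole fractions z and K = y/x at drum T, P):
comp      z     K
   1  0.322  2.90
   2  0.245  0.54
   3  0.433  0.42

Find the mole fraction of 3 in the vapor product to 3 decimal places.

Newton–Raphson from ψ = 0.5:
  ψ = 0.500: g = -0.1863, g' = -0.682 → ψ = 0.227
  ψ = 0.227: g = 0.0125, g' = -0.825 → ψ = 0.242
Converged at ψ = 0.242.
Compositions from xᵢ = zᵢ/(1+ψ(Kᵢ−1)), yᵢ = Kᵢxᵢ:
  1: x = 0.221, y = 0.640
  2: x = 0.276, y = 0.149
  3: x = 0.504, y = 0.212

y_3 = 0.212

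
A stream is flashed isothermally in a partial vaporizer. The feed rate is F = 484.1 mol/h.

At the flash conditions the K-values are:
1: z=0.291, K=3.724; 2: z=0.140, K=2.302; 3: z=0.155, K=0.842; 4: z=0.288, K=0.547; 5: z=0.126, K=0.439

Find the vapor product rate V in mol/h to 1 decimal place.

V = 367.7 mol/h

Rachford–Rice: g(V/F) = Σ zᵢ(Kᵢ−1)/(1+V/F(Kᵢ−1)) = 0.
Feasibility: ΣzᵢKᵢ = 1.749, Σzᵢ/Kᵢ = 1.137 — both > 1, two phases present.
Newton–Raphson from V/F = 0.61:
  V/F = 0.610: g = 0.0846, g' = -0.588 → V/F = 0.754
  V/F = 0.754: g = 0.0032, g' = -0.552 → V/F = 0.760
Converged at V/F = 0.760.
Then V = V/F·F = 0.7596·484.1 = 367.7 mol/h and L = F − V = 116.4 mol/h.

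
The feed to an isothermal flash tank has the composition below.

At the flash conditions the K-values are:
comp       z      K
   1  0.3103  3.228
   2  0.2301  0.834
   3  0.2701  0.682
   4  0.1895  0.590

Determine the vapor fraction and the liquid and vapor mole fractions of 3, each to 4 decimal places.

Rachford–Rice: g(ψ) = Σ zᵢ(Kᵢ−1)/(1+ψ(Kᵢ−1)) = 0.
g(0) = ΣzᵢKᵢ − 1 = 0.4896 and g(1) = 1 − Σzᵢ/Kᵢ = -0.0893, so a root lies in (0, 1).
Iterate (Newton) starting at ψ = 0.45:
  ψ = 0.4500: g = 0.10844, g' = -0.4766 → ψ = 0.6775
  ψ = 0.6775: g = 0.01539, g' = -0.3581 → ψ = 0.7205
  ψ = 0.7205: g = 0.00028, g' = -0.3452 → ψ = 0.7213
Converged at ψ = 0.7213.
Compositions from xᵢ = zᵢ/(1+ψ(Kᵢ−1)), yᵢ = Kᵢxᵢ:
  1: x = 0.1190, y = 0.3842
  2: x = 0.2614, y = 0.2180
  3: x = 0.3505, y = 0.2390
  4: x = 0.2691, y = 0.1588

ψ = 0.7213, x_3 = 0.3505, y_3 = 0.2390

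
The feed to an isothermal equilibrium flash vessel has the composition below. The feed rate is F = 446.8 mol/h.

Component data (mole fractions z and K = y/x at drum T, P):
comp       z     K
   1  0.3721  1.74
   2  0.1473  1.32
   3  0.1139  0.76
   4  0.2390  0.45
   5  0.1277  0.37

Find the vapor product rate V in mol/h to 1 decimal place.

Rachford–Rice: g(ψ) = Σ zᵢ(Kᵢ−1)/(1+ψ(Kᵢ−1)) = 0.
Check two-phase: ΣzᵢKᵢ = 1.0833 > 1 and Σzᵢ/Kᵢ = 1.3516 > 1, so g(0) = 0.0833 > 0 and g(1) = -0.3516 < 0.
Newton–Raphson from ψ = 0.5:
  ψ = 0.5000: g = -0.08820, g' = -0.3738 → ψ = 0.2641
  ψ = 0.2641: g = -0.00567, g' = -0.3348 → ψ = 0.2471
Converged at ψ = 0.2471.
Then V = ψ·F = 0.2471·446.8 = 110.4 mol/h and L = F − V = 336.4 mol/h.

V = 110.4 mol/h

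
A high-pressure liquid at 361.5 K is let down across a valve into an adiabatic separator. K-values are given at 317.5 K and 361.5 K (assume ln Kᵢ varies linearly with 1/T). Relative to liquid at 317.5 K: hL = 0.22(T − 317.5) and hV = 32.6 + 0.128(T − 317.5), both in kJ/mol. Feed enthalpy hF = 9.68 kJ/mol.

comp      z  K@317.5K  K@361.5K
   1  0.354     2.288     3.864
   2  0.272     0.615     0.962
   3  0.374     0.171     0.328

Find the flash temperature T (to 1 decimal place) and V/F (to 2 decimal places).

Adiabatic flash: solve Rachford–Rice at each trial T, then check hF = ψ·hV(T) + (1−ψ)·hL(T).
  T = 317.5 K: K = (2.288, 0.615, 0.171), RR gives ψ = 0.048, H_out = 1.558 kJ/mol
  T = 361.5 K: K = (3.864, 0.962, 0.328), RR gives ψ = 0.532, H_out = 24.870 kJ/mol
  T = 339.5 K: K = (3.024, 0.780, 0.242), RR gives ψ = 0.316, H_out = 14.502 kJ/mol
  T = 328.5 K: K = (2.643, 0.696, 0.205), RR gives ψ = 0.195, H_out = 8.590 kJ/mol
  T = 334.0 K: K = (2.830, 0.737, 0.223), RR gives ψ = 0.258, H_out = 11.645 kJ/mol
  T = 331.2 K: K = (2.734, 0.716, 0.213), RR gives ψ = 0.227, H_out = 10.119 kJ/mol
  T = 329.9 K: K = (2.690, 0.706, 0.209), RR gives ψ = 0.212, H_out = 9.391 kJ/mol
Linear interpolation between T = 329.9 (H_out = 9.391) and T = 331.2 (H_out = 10.119) on hF = 9.68 gives T ≈ 330.4 K, at which ψ = 0.22.

T = 330.4 K, V/F = 0.22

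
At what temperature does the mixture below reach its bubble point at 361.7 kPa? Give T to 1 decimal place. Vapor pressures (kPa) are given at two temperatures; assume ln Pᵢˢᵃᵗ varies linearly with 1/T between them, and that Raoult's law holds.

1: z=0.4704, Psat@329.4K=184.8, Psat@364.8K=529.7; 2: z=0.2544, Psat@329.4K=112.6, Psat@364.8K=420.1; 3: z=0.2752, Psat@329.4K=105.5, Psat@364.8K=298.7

Bubble-point temperature: ΣzᵢPᵢˢᵃᵗ(T) = P. Interpolate ln Pᵢˢᵃᵗ = aᵢ + bᵢ/T.
  T = 329.4 K: ΣzᵢPᵢˢᵃᵗ = 144.61 kPa
  T = 364.8 K: ΣzᵢPᵢˢᵃᵗ = 438.25 kPa
  T = 347.1 K: ΣzᵢPᵢˢᵃᵗ = 258.57 kPa
  T = 356.0 K: ΣzᵢPᵢˢᵃᵗ = 339.22 kPa
  T = 360.4 K: ΣzᵢPᵢˢᵃᵗ = 386.14 kPa
  T = 358.2 K: ΣzᵢPᵢˢᵃᵗ = 362.06 kPa
Interpolating between 356.0 K and 358.2 K gives T ≈ 358.2 K.

T = 358.2 K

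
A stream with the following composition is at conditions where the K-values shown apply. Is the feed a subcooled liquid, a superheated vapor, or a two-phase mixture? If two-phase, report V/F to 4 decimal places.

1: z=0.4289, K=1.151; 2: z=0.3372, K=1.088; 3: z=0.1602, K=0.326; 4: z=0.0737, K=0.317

ΣzᵢKᵢ = 0.9361; Σzᵢ/Kᵢ = 1.4065.
Since ΣzᵢKᵢ < 1 the mixture is below its bubble point — single liquid phase.

subcooled liquid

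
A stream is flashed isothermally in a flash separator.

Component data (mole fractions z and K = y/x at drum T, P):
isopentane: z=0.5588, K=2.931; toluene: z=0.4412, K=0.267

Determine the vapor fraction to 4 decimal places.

ψ = 0.5339

Let ψ = V/F and solve Σ zᵢ(Kᵢ−1)/(1+ψ(Kᵢ−1)) = 0.
Feasibility: ΣzᵢKᵢ = 1.7556, Σzᵢ/Kᵢ = 1.8431 — both > 1, two phases present.
Newton iteration, ψ⁰ = 0.6:
  ψ = 0.6000: g = -0.07741, g' = -1.2025 → ψ = 0.5356
  ψ = 0.5356: g = -0.00202, g' = -1.1461 → ψ = 0.5339
Converged at ψ = 0.5339.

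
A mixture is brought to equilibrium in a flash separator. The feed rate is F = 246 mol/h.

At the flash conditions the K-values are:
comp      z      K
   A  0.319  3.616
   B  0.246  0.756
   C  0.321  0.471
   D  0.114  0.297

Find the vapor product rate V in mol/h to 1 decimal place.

Rachford–Rice: g(β) = Σ zᵢ(Kᵢ−1)/(1+β(Kᵢ−1)) = 0.
Check two-phase: ΣzᵢKᵢ = 1.525 > 1 and Σzᵢ/Kᵢ = 1.479 > 1, so g(0) = 0.525 > 0 and g(1) = -0.479 < 0.
Iterate (Newton) starting at β = 0.46:
  β = 0.460: g = -0.0317, g' = -0.748 → β = 0.418
Converged at β = 0.418.
Then V = β·F = 0.4183·246 = 102.9 mol/h and L = F − V = 143.1 mol/h.

V = 102.9 mol/h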